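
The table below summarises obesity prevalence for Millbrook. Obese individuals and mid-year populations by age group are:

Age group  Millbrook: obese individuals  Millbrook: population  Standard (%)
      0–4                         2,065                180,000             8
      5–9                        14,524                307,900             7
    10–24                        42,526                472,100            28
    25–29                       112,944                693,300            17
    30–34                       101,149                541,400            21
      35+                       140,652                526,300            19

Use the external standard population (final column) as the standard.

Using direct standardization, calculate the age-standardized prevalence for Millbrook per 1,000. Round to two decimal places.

Age-specific rates per 1,000 for Millbrook: 11.472, 47.171, 90.078, 162.908, 186.829, 267.247.
Standard weights: 0.08, 0.07, 0.28, 0.17, 0.21, 0.19.
Standardized rate: 0.0800×11.472 + 0.0700×47.171 + 0.2800×90.078 + 0.1700×162.908 + 0.2100×186.829 + 0.1900×267.247 = 147.1469 per 1,000.

147.15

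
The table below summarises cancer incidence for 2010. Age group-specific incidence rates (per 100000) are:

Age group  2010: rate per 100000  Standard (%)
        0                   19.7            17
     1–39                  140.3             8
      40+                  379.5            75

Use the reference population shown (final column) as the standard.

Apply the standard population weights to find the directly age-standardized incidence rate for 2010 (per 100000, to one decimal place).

Standard weights: 0.17, 0.08, 0.75.
Standardized rate: 0.1700×19.7 + 0.0800×140.3 + 0.7500×379.5 = 299.1980 per 100000.

299.2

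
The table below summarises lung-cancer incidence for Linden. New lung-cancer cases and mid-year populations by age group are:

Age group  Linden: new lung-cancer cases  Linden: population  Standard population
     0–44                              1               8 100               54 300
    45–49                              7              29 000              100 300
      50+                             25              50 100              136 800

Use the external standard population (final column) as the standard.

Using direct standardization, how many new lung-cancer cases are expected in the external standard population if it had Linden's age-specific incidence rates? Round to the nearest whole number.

Age-specific rates per 100 000 for Linden: 12.35, 24.14, 49.90.
Expected new lung-cancer cases = Σ (standard pop × age-specific rate ÷ 100 000)
= 54 300×12.35/100 000 + 100 300×24.14/100 000 + 136 800×49.90/100 000
= 6.70 + 24.21 + 68.26 = 99.18.

99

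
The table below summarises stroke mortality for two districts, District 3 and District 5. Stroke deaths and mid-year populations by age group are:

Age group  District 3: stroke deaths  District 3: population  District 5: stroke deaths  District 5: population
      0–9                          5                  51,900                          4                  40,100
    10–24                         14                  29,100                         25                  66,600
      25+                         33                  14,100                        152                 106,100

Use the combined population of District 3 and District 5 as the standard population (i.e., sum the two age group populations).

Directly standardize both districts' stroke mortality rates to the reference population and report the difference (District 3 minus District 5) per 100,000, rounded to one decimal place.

38.6

Age-specific rates per 100,000 for District 3: 9.63, 48.11, 234.04.
For District 5: 9.98, 37.54, 143.26.
Combined standard total = 307,900; weights = 0.2988, 0.3108, 0.3904.
District 3: 0.2988×9.63 + 0.3108×48.11 + 0.3904×234.04 = 109.1990 per 100,000.
District 5: 0.2988×9.98 + 0.3108×37.54 + 0.3904×143.26 = 70.5750 per 100,000.
Difference = 109.1990 − 70.5750 = 38.6240.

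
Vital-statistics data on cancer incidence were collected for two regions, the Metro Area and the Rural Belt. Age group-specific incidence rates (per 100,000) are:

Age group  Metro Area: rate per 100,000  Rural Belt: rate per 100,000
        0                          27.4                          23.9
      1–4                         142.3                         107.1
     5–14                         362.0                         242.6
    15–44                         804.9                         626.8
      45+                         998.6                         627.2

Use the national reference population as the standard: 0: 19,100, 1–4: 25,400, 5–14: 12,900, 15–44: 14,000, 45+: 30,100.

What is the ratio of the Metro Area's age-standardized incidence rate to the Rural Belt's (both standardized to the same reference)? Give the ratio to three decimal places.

Standard total = 101,500; weights = 0.1882, 0.2502, 0.1271, 0.1379, 0.2966.
The Metro Area: 0.1882×27.4 + 0.2502×142.3 + 0.1271×362.0 + 0.1379×804.9 + 0.2966×998.6 = 493.9312 per 100,000.
The Rural Belt: 0.1882×23.9 + 0.2502×107.1 + 0.1271×242.6 + 0.1379×626.8 + 0.2966×627.2 = 334.5841 per 100,000.
Ratio = 493.9312 ÷ 334.5841 = 1.47625.

1.476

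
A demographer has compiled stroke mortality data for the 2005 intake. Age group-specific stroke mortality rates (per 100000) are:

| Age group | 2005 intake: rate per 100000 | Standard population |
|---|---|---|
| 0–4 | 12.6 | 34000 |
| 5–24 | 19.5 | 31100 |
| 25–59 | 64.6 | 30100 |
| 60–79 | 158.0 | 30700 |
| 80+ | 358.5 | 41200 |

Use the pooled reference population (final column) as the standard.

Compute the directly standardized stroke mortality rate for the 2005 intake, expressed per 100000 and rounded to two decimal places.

Standard total = 167100; weights = 0.2035, 0.1861, 0.1801, 0.1837, 0.2466.
Standardized rate: 0.2035×12.6 + 0.1861×19.5 + 0.1801×64.6 + 0.1837×158.0 + 0.2466×358.5 = 135.2490 per 100000.

135.25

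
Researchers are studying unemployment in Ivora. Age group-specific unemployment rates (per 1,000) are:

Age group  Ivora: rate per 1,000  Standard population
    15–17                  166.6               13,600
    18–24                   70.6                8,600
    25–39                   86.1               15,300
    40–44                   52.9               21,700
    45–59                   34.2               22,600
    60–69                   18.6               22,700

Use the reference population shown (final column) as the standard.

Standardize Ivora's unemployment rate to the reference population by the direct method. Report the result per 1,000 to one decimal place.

62.5

Standard total = 104,500; weights = 0.1301, 0.0823, 0.1464, 0.2077, 0.2163, 0.2172.
Standardized rate: 0.1301×166.6 + 0.0823×70.6 + 0.1464×86.1 + 0.2077×52.9 + 0.2163×34.2 + 0.2172×18.6 = 62.5198 per 1,000.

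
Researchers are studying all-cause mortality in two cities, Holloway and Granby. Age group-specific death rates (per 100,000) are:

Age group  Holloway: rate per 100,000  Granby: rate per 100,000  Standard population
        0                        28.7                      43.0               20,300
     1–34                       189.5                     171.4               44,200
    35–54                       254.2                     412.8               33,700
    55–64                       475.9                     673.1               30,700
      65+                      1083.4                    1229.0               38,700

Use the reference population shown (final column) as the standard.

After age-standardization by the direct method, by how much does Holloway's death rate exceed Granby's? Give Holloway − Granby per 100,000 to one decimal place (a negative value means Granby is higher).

Standard total = 167,600; weights = 0.1211, 0.2637, 0.2011, 0.1832, 0.2309.
Holloway: 0.1211×28.7 + 0.2637×189.5 + 0.2011×254.2 + 0.1832×475.9 + 0.2309×1083.4 = 441.9019 per 100,000.
Granby: 0.1211×43.0 + 0.2637×171.4 + 0.2011×412.8 + 0.1832×673.1 + 0.2309×1229.0 = 540.4929 per 100,000.
Difference = 441.9019 − 540.4929 = -98.5910.

-98.6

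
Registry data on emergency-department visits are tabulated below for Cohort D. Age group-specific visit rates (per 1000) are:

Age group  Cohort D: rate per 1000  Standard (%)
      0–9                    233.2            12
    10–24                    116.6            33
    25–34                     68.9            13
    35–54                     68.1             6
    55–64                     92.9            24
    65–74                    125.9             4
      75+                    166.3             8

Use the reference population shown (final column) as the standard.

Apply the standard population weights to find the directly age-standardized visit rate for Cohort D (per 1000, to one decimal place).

Standard weights: 0.12, 0.33, 0.13, 0.06, 0.24, 0.04, 0.08.
Standardized rate: 0.1200×233.2 + 0.3300×116.6 + 0.1300×68.9 + 0.0600×68.1 + 0.2400×92.9 + 0.0400×125.9 + 0.0800×166.3 = 120.1410 per 1000.

120.1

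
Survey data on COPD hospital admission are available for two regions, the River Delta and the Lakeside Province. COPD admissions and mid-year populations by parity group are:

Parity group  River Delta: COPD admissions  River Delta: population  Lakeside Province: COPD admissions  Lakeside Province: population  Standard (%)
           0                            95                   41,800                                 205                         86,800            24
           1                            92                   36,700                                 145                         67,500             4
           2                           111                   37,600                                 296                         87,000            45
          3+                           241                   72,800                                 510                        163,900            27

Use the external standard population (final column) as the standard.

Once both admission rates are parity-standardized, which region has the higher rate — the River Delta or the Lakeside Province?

Lakeside Province

Parity-specific rates per 10,000 for the River Delta: 22.73, 25.07, 29.52, 33.10.
For the Lakeside Province: 23.62, 21.48, 34.02, 31.12.
Standard weights: 0.24, 0.04, 0.45, 0.27.
The River Delta: 0.2400×22.73 + 0.0400×25.07 + 0.4500×29.52 + 0.2700×33.10 = 28.6800 per 10,000.
The Lakeside Province: 0.2400×23.62 + 0.0400×21.48 + 0.4500×34.02 + 0.2700×31.12 = 30.2393 per 10,000.
The crude rates (28.53 vs 28.53) would put the River Delta higher, but that reflects its parity composition; once standardized to a common parity structure, the Lakeside Province has the higher underlying rate.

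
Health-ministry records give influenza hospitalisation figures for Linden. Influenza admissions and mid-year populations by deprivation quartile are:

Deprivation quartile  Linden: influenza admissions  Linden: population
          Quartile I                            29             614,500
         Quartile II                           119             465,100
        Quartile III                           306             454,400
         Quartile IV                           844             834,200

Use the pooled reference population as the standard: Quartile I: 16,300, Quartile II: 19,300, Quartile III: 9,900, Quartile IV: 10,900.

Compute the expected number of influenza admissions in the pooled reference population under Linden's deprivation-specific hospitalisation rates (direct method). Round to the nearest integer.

Deprivation-specific rates per 100,000 for Linden: 4.72, 25.59, 67.34, 101.17.
Expected influenza admissions = Σ (standard pop × deprivation-specific rate ÷ 100,000)
= 16,300×4.72/100,000 + 19,300×25.59/100,000 + 9,900×67.34/100,000 + 10,900×101.17/100,000
= 0.77 + 4.94 + 6.67 + 11.03 = 23.40.

23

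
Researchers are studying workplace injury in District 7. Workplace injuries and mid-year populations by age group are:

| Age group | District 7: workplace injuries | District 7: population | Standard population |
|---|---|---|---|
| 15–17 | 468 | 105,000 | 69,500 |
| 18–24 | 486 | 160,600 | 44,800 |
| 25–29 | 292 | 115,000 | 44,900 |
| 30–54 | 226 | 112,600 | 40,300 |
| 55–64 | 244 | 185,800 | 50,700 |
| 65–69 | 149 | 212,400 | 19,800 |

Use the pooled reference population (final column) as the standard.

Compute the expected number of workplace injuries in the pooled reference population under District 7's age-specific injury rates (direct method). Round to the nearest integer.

721

Age-specific rates per 10,000 for District 7: 44.57, 30.26, 25.39, 20.07, 13.13, 7.02.
Expected workplace injuries = Σ (standard pop × age-specific rate ÷ 10,000)
= 69,500×44.57/10,000 + 44,800×30.26/10,000 + 44,900×25.39/10,000 + 40,300×20.07/10,000 + 50,700×13.13/10,000 + 19,800×7.02/10,000
= 309.77 + 135.57 + 114.01 + 80.89 + 66.58 + 13.89 = 720.71.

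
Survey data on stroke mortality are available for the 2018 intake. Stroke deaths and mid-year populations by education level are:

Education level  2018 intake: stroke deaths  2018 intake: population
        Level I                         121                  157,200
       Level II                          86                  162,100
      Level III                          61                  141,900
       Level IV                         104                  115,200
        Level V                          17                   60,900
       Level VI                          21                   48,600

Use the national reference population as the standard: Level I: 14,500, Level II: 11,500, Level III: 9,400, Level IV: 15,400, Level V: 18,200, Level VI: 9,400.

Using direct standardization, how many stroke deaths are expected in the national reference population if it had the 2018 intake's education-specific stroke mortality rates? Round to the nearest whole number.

Education-specific rates per 100,000 for the 2018 intake: 76.97, 53.05, 42.99, 90.28, 27.91, 43.21.
Expected stroke deaths = Σ (standard pop × education-specific rate ÷ 100,000)
= 14,500×76.97/100,000 + 11,500×53.05/100,000 + 9,400×42.99/100,000 + 15,400×90.28/100,000 + 18,200×27.91/100,000 + 9,400×43.21/100,000
= 11.16 + 6.10 + 4.04 + 13.90 + 5.08 + 4.06 = 44.35.

44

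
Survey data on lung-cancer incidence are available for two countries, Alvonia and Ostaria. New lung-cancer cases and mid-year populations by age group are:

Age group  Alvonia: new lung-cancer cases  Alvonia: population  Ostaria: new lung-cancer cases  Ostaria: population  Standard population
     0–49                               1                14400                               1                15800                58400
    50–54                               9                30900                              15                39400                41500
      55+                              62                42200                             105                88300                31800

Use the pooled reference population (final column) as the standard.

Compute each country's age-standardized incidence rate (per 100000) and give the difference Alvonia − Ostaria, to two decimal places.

4.22

Age-specific rates per 100000 for Alvonia: 6.94, 29.13, 146.92.
For Ostaria: 6.33, 38.07, 118.91.
Standard total = 131700; weights = 0.4434, 0.3151, 0.2415.
Alvonia: 0.4434×6.94 + 0.3151×29.13 + 0.2415×146.92 = 47.7322 per 100000.
Ostaria: 0.4434×6.33 + 0.3151×38.07 + 0.2415×118.91 = 43.5155 per 100000.
Difference = 47.7322 − 43.5155 = 4.2167.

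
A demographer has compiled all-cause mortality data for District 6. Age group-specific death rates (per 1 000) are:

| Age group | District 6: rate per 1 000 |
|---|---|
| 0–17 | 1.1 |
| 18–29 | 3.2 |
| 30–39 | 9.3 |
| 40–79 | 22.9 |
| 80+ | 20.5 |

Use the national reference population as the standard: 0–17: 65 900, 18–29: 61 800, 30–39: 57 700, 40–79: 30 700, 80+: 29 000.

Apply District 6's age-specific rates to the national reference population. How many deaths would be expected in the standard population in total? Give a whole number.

2104

Expected deaths = Σ (standard pop × age-specific rate ÷ 1 000)
= 65 900×1.1/1 000 + 61 800×3.2/1 000 + 57 700×9.3/1 000 + 30 700×22.9/1 000 + 29 000×20.5/1 000
= 72.49 + 197.76 + 536.61 + 703.03 + 594.50 = 2104.39.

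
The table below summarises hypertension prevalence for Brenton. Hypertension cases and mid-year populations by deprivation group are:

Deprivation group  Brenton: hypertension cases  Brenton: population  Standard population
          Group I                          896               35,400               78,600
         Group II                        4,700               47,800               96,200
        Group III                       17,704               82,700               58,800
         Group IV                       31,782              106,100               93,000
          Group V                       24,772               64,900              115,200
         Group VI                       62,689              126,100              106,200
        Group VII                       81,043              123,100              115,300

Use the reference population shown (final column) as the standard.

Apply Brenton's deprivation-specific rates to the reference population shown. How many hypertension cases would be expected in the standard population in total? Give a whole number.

224569

Deprivation-specific rates per 1,000 for Brenton: 25.311, 98.326, 214.075, 299.548, 381.695, 497.137, 658.351.
Expected hypertension cases = Σ (standard pop × deprivation-specific rate ÷ 1,000)
= 78,600×25.311/1,000 + 96,200×98.326/1,000 + 58,800×214.075/1,000 + 93,000×299.548/1,000 + 115,200×381.695/1,000 + 106,200×497.137/1,000 + 115,300×658.351/1,000
= 1989.42 + 9459.00 + 12587.61 + 27857.93 + 43971.25 + 52795.97 + 75907.86 = 224569.04.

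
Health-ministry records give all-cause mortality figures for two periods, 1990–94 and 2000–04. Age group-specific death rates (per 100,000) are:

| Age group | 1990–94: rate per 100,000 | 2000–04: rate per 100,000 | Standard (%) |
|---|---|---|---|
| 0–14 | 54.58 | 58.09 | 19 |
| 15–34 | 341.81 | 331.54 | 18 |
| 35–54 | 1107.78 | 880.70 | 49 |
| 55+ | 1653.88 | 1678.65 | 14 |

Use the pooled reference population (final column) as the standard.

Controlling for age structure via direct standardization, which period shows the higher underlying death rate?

1990–94

Standard weights: 0.19, 0.18, 0.49, 0.14.
1990–94: 0.1900×54.58 + 0.1800×341.81 + 0.4900×1107.78 + 0.1400×1653.88 = 846.2514 per 100,000.
2000–04: 0.1900×58.09 + 0.1800×331.54 + 0.4900×880.70 + 0.1400×1678.65 = 737.2683 per 100,000.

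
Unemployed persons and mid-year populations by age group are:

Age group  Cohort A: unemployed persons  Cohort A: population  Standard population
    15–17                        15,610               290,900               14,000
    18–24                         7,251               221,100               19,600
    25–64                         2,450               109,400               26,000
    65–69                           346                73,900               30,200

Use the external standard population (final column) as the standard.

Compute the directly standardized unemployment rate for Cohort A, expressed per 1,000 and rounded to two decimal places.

23.58

Age-specific rates per 1,000 for Cohort A: 53.661, 32.795, 22.395, 4.682.
Standard total = 89,800; weights = 0.1559, 0.2183, 0.2895, 0.3363.
Standardized rate: 0.1559×53.661 + 0.2183×32.795 + 0.2895×22.395 + 0.3363×4.682 = 23.5824 per 1,000.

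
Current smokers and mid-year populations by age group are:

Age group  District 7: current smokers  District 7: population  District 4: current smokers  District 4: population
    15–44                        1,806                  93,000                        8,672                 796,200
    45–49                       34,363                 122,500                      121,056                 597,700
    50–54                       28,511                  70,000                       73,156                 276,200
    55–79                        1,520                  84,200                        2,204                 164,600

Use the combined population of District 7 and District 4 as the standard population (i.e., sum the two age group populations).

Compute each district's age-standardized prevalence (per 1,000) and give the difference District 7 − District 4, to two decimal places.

51.81

Age-specific rates per 1,000 for District 7: 19.419, 280.514, 407.300, 18.052.
For District 4: 10.892, 202.536, 264.866, 13.390.
Combined standard total = 2,204,400; weights = 0.4034, 0.3267, 0.1570, 0.1129.
District 7: 0.4034×19.419 + 0.3267×280.514 + 0.1570×407.300 + 0.1129×18.052 = 165.4839 per 1,000.
District 4: 0.4034×10.892 + 0.3267×202.536 + 0.1570×264.866 + 0.1129×13.390 = 113.6725 per 1,000.
Difference = 165.4839 − 113.6725 = 51.8114.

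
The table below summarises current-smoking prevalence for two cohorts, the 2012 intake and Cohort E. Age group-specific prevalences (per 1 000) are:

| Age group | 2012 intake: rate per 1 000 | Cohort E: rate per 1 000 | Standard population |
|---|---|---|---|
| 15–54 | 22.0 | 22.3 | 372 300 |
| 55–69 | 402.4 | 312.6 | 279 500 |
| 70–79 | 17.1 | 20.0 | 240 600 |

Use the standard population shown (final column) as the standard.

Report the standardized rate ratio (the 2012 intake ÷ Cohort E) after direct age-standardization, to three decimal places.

1.242

Standard total = 892 400; weights = 0.4172, 0.3132, 0.2696.
The 2012 intake: 0.4172×22.0 + 0.3132×402.4 + 0.2696×17.1 = 139.8203 per 1 000.
Cohort E: 0.4172×22.3 + 0.3132×312.6 + 0.2696×20.0 = 112.6020 per 1 000.
Ratio = 139.8203 ÷ 112.6020 = 1.24172.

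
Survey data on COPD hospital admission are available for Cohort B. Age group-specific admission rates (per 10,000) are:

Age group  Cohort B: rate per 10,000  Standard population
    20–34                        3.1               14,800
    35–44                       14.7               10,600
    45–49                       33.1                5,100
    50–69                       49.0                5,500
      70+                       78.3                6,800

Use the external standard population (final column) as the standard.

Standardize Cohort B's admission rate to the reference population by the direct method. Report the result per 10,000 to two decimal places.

Standard total = 42,800; weights = 0.3458, 0.2477, 0.1192, 0.1285, 0.1589.
Standardized rate: 0.3458×3.1 + 0.2477×14.7 + 0.1192×33.1 + 0.1285×49.0 + 0.1589×78.3 = 27.3937 per 10,000.

27.39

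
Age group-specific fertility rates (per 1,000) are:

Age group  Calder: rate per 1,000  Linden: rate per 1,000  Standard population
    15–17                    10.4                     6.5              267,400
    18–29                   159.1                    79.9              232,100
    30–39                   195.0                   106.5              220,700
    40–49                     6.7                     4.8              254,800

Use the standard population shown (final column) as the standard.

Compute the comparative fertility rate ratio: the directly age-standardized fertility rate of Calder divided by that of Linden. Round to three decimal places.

1.876

Standard total = 975,000; weights = 0.2743, 0.2381, 0.2264, 0.2613.
Calder: 0.2743×10.4 + 0.2381×159.1 + 0.2264×195.0 + 0.2613×6.7 = 86.6172 per 1,000.
Linden: 0.2743×6.5 + 0.2381×79.9 + 0.2264×106.5 + 0.2613×4.8 = 46.1646 per 1,000.
Ratio = 86.6172 ÷ 46.1646 = 1.87627.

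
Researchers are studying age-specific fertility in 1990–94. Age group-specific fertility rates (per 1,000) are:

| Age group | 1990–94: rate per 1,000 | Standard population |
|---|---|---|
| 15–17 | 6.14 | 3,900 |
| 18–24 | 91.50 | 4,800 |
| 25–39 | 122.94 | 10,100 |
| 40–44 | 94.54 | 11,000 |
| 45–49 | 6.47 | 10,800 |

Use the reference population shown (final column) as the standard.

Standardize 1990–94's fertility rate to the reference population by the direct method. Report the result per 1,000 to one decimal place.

69.3

Standard total = 40,600; weights = 0.0961, 0.1182, 0.2488, 0.2709, 0.2660.
Standardized rate: 0.0961×6.14 + 0.1182×91.50 + 0.2488×122.94 + 0.2709×94.54 + 0.2660×6.47 = 69.3265 per 1,000.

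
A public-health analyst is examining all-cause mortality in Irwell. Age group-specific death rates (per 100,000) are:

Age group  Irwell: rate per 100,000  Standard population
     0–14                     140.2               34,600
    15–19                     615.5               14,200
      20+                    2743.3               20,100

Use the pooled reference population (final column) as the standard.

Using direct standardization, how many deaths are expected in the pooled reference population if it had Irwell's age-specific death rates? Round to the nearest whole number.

Expected deaths = Σ (standard pop × age-specific rate ÷ 100,000)
= 34,600×140.2/100,000 + 14,200×615.5/100,000 + 20,100×2743.3/100,000
= 48.51 + 87.40 + 551.40 = 687.31.

687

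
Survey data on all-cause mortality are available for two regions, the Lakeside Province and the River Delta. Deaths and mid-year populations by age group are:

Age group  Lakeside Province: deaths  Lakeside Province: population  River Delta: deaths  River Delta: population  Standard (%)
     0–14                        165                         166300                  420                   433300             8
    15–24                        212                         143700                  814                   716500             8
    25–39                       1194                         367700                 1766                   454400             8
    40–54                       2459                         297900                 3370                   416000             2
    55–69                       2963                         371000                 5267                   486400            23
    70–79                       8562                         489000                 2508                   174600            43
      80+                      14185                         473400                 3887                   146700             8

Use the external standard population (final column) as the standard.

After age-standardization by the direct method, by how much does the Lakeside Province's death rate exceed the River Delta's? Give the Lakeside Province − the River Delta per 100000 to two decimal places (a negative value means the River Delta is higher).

95.70

Age-specific rates per 100000 for the Lakeside Province: 99.22, 147.53, 324.72, 825.44, 798.65, 1750.92, 2996.41.
For the River Delta: 96.93, 113.61, 388.64, 810.10, 1082.85, 1436.43, 2649.63.
Standard weights: 0.08, 0.08, 0.08, 0.02, 0.23, 0.43, 0.08.
The Lakeside Province: 0.0800×99.22 + 0.0800×147.53 + 0.0800×324.72 + 0.0200×825.44 + 0.2300×798.65 + 0.4300×1750.92 + 0.0800×2996.41 = 1238.5249 per 100000.
The River Delta: 0.0800×96.93 + 0.0800×113.61 + 0.0800×388.64 + 0.0200×810.10 + 0.2300×1082.85 + 0.4300×1436.43 + 0.0800×2649.63 = 1142.8261 per 100000.
Difference = 1238.5249 − 1142.8261 = 95.6988.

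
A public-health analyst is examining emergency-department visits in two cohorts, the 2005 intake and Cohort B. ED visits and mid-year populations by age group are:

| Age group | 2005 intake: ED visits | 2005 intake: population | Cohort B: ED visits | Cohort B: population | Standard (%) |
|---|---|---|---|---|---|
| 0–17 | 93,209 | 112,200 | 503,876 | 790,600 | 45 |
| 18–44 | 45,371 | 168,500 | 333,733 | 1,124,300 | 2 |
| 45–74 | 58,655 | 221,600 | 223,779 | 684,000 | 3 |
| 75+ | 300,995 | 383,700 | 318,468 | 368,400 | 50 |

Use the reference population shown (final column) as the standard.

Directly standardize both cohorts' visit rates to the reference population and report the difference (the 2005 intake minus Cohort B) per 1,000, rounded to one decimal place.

44.6

Age-specific rates per 1,000 for the 2005 intake: 830.740, 269.264, 264.689, 784.454.
For Cohort B: 637.334, 296.836, 327.162, 864.463.
Standard weights: 0.45, 0.02, 0.03, 0.50.
The 2005 intake: 0.4500×830.740 + 0.0200×269.264 + 0.0300×264.689 + 0.5000×784.454 = 779.3858 per 1,000.
Cohort B: 0.4500×637.334 + 0.0200×296.836 + 0.0300×327.162 + 0.5000×864.463 = 734.7830 per 1,000.
Difference = 779.3858 − 734.7830 = 44.6028.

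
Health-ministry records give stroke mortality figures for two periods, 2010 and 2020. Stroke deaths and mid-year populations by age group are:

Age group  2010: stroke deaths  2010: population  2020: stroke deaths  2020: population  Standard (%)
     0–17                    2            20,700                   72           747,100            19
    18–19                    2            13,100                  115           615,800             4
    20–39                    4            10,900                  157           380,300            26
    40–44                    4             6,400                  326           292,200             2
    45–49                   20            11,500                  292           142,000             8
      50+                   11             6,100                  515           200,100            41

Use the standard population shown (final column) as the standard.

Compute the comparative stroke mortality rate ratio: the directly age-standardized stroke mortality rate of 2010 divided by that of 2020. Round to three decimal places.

0.735

Age-specific rates per 100,000 for 2010: 9.66, 15.27, 36.70, 62.50, 173.91, 180.33.
For 2020: 9.64, 18.67, 41.28, 111.57, 205.63, 257.37.
Standard weights: 0.19, 0.04, 0.26, 0.02, 0.08, 0.41.
2010: 0.1900×9.66 + 0.0400×15.27 + 0.2600×36.70 + 0.0200×62.50 + 0.0800×173.91 + 0.4100×180.33 = 101.0852 per 100,000.
2020: 0.1900×9.64 + 0.0400×18.67 + 0.2600×41.28 + 0.0200×111.57 + 0.0800×205.63 + 0.4100×257.37 = 137.5160 per 100,000.
Ratio = 101.0852 ÷ 137.5160 = 0.73508.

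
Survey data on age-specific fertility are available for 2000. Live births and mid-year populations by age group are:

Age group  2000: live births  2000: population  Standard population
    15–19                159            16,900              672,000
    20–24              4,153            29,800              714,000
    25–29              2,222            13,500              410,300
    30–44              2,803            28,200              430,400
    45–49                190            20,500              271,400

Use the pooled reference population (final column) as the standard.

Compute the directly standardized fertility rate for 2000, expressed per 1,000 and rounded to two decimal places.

Age-specific rates per 1,000 for 2000: 9.408, 139.362, 164.593, 99.397, 9.268.
Standard total = 2,498,100; weights = 0.2690, 0.2858, 0.1642, 0.1723, 0.1086.
Standardized rate: 0.2690×9.408 + 0.2858×139.362 + 0.1642×164.593 + 0.1723×99.397 + 0.1086×9.268 = 87.5287 per 1,000.

87.53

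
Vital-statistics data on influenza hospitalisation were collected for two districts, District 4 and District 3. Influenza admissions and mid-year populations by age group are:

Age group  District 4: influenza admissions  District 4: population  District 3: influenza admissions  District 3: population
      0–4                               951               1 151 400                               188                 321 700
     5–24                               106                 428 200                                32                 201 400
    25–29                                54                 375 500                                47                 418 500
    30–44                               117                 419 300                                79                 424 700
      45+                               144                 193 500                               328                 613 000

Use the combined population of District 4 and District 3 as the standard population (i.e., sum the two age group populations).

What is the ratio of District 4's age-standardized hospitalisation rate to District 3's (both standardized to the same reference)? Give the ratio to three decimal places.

Age-specific rates per 100 000 for District 4: 82.60, 24.75, 14.38, 27.90, 74.42.
For District 3: 58.44, 15.89, 11.23, 18.60, 53.51.
Combined standard total = 4 547 200; weights = 0.3240, 0.1385, 0.1746, 0.1856, 0.1774.
District 4: 0.3240×82.60 + 0.1385×24.75 + 0.1746×14.38 + 0.1856×27.90 + 0.1774×74.42 = 51.0741 per 100 000.
District 3: 0.3240×58.44 + 0.1385×15.89 + 0.1746×11.23 + 0.1856×18.60 + 0.1774×53.51 = 36.0356 per 100 000.
Ratio = 51.0741 ÷ 36.0356 = 1.41732.

1.417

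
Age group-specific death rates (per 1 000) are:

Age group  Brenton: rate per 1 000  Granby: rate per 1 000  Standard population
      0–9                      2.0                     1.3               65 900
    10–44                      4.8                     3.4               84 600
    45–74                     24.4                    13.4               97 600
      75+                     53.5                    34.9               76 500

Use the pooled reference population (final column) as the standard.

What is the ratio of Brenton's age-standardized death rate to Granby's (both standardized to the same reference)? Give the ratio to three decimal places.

Standard total = 324 600; weights = 0.2030, 0.2606, 0.3007, 0.2357.
Brenton: 0.2030×2.0 + 0.2606×4.8 + 0.3007×24.4 + 0.2357×53.5 = 21.6022 per 1 000.
Granby: 0.2030×1.3 + 0.2606×3.4 + 0.3007×13.4 + 0.2357×34.9 = 13.4042 per 1 000.
Ratio = 21.6022 ÷ 13.4042 = 1.61160.

1.612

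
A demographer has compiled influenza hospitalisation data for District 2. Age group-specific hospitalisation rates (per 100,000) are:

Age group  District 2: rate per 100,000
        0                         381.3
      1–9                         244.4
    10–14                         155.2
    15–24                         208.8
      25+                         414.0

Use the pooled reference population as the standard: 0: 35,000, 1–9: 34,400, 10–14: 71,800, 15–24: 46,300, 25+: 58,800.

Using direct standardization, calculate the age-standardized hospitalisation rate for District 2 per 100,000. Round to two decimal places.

271.65

Standard total = 246,300; weights = 0.1421, 0.1397, 0.2915, 0.1880, 0.2387.
Standardized rate: 0.1421×381.3 + 0.1397×244.4 + 0.2915×155.2 + 0.1880×208.8 + 0.2387×414.0 = 271.6478 per 100,000.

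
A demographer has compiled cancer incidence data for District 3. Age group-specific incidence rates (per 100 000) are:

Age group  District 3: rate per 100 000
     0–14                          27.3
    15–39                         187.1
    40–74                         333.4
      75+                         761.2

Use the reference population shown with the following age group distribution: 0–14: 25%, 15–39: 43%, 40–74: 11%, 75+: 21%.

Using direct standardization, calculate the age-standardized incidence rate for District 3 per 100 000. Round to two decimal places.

Standard weights: 0.25, 0.43, 0.11, 0.21.
Standardized rate: 0.2500×27.3 + 0.4300×187.1 + 0.1100×333.4 + 0.2100×761.2 = 283.8040 per 100 000.

283.80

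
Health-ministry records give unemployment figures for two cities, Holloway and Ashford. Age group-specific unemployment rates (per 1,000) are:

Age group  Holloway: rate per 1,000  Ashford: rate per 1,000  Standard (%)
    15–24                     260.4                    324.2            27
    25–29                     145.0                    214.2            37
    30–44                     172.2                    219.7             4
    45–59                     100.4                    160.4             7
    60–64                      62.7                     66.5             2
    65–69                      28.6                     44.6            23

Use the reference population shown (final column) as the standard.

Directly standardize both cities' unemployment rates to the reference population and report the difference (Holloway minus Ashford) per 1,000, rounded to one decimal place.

Standard weights: 0.27, 0.37, 0.04, 0.07, 0.02, 0.23.
Holloway: 0.2700×260.4 + 0.3700×145.0 + 0.0400×172.2 + 0.0700×100.4 + 0.0200×62.7 + 0.2300×28.6 = 145.7060 per 1,000.
Ashford: 0.2700×324.2 + 0.3700×214.2 + 0.0400×219.7 + 0.0700×160.4 + 0.0200×66.5 + 0.2300×44.6 = 198.3920 per 1,000.
Difference = 145.7060 − 198.3920 = -52.6860.

-52.7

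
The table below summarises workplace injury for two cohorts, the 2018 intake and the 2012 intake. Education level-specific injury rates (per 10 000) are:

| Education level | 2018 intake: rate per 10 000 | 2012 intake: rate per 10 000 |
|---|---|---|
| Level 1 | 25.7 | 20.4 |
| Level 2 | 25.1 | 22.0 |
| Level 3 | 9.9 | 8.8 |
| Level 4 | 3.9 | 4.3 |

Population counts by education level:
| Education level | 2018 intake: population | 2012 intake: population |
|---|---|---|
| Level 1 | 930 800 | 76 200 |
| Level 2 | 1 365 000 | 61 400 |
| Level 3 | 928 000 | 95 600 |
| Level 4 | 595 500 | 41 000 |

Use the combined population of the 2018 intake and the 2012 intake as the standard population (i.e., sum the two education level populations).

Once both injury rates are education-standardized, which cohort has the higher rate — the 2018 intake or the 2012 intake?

2018 intake

Combined standard total = 4 093 500; weights = 0.2460, 0.3485, 0.2501, 0.1555.
The 2018 intake: 0.2460×25.7 + 0.3485×25.1 + 0.2501×9.9 + 0.1555×3.9 = 18.1504 per 10 000.
The 2012 intake: 0.2460×20.4 + 0.3485×22.0 + 0.2501×8.8 + 0.1555×4.3 = 15.5535 per 10 000.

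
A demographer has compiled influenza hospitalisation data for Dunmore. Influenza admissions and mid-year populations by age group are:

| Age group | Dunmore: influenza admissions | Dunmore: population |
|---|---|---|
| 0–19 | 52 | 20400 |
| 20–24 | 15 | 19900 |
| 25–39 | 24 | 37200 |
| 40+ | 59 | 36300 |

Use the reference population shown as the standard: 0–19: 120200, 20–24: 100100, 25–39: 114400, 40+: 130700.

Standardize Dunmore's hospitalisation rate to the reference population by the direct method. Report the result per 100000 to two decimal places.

143.55

Age-specific rates per 100000 for Dunmore: 254.90, 75.38, 64.52, 162.53.
Standard total = 465400; weights = 0.2583, 0.2151, 0.2458, 0.2808.
Standardized rate: 0.2583×254.90 + 0.2151×75.38 + 0.2458×64.52 + 0.2808×162.53 = 143.5504 per 100000.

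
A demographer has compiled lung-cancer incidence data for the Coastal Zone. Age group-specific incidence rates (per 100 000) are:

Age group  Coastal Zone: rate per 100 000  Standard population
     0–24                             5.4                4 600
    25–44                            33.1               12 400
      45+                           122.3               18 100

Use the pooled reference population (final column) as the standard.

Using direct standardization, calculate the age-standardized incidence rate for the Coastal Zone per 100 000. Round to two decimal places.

75.47

Standard total = 35 100; weights = 0.1311, 0.3533, 0.5157.
Standardized rate: 0.1311×5.4 + 0.3533×33.1 + 0.5157×122.3 = 75.4675 per 100 000.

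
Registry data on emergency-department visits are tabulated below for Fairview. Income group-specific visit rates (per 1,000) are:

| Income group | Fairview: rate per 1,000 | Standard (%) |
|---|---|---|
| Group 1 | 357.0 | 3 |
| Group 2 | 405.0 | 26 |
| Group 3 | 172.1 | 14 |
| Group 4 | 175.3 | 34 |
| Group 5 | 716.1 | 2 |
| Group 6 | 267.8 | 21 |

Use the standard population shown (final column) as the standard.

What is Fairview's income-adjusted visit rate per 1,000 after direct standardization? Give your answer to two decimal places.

270.27

Standard weights: 0.03, 0.26, 0.14, 0.34, 0.02, 0.21.
Standardized rate: 0.0300×357.0 + 0.2600×405.0 + 0.1400×172.1 + 0.3400×175.3 + 0.0200×716.1 + 0.2100×267.8 = 270.2660 per 1,000.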